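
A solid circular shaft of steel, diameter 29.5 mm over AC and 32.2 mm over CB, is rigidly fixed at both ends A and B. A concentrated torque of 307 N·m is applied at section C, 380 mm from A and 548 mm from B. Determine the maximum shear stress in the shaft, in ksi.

Compatibility: T_A·a/J_AC = T_B·b/J_CB with T_A + T_B = T₀.
J_AC = 7.44×10^-8 m⁴, J_CB = 1.06×10^-7 m⁴, so T_A = T₀·(J_AC/a)/((J_AC/a)+(J_CB/b)) = 154.7 N·m, T_B = 152.3 N·m.
τ in each portion: τ_AC = 3.07×10^7 Pa, τ_CB = 2.32×10^7 Pa; maximum is in AC.
τ_max = T_AC·r/J = 154.7·0.0147/7.44×10^-8 = 3.069×10^7 Pa.

4.45 ksi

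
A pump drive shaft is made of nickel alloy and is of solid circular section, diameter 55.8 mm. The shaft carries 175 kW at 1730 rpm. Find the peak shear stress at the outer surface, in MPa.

ω = 2π·1730/60 = 181.2 rad/s, so T = P/ω = 175×10³ / 181.2 = 966.0 N·m.
J = πd⁴/32 = π(0.0558)⁴/32 = 9.518×10^-7 m⁴.
τ_max = T·r/J = 966.0 × 0.0279 / 9.518×10^-7 = 2.832×10^7 Pa.

28.3 MPa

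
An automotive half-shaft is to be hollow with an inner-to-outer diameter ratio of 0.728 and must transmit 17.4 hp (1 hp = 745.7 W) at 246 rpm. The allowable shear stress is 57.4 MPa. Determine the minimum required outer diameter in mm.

39.6 mm

ω = 2π·246/60 = 25.76 rad/s, so T = P/ω = 17.4×745.7 / 25.76 = 503.7 N·m.
For a hollow shaft with d_i/d_o = 0.728: τ_max = 16T/(π d_o³ (1−k⁴)), so d_o = [16T/(π τ_allow (1−k⁴))]^(1/3) = [16·503.7/(π·5.74×10^7·0.7191)]^(1/3) = 0.03961 m.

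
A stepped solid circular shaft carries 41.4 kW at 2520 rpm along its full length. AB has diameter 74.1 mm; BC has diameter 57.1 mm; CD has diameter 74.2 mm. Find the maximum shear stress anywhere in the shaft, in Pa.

ω = 2π·2520/60 = 263.9 rad/s, so T = P/ω = 41.4×10³ / 263.9 = 156.9 N·m.
Under the same torque, τ_max = 16T/(πd³) is largest where d is smallest — segment BC (d = 57.1 mm).
τ_max = 16·156.9/(π·(0.0571)³) = 4.292×10^6 Pa.

4.29e6 Pa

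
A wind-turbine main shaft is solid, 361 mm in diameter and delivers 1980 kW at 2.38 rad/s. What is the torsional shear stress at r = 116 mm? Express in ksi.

ω = 2.38 rad/s, so T = P/ω = 1980×10³ / 2.380 = 831900 N·m.
J = πd⁴/32 = π(0.361)⁴/32 = 1.667×10^-3 m⁴.
Shear stress varies linearly with radius: τ = T·r/J = 831900 × 0.116 / 1.667×10^-3 = 5.788×10^7 Pa.

8.39 ksi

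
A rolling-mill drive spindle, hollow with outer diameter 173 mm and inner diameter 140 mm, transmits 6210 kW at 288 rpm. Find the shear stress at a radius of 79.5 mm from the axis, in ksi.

47.3 ksi

ω = 2π·288/60 = 30.16 rad/s, so T = P/ω = 6210×10³ / 30.16 = 205900 N·m.
J = π(d_o⁴ − d_i⁴)/32 = π(0.173⁴ − 0.140⁴)/32 = 5.022×10^-5 m⁴.
Shear stress varies linearly with radius: τ = T·r/J = 205900 × 0.0795 / 5.022×10^-5 = 3.259×10^8 Pa.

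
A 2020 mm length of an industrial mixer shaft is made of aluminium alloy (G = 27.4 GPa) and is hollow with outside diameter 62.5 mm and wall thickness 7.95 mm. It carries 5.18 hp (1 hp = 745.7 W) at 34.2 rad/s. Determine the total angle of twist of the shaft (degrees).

ω = 34.2 rad/s, so T = P/ω = 5.18×745.7 / 34.20 = 112.9 N·m.
J = π(d_o⁴ − d_i⁴)/32 = π(0.0625⁴ − 0.0466⁴)/32 = 1.035×10^-6 m⁴.
θ = T·L/(G·J) = 112.9 × 2.02 / (27.4×10⁹ × 1.035×10^-6) = 8.045×10^-3 rad.

0.461°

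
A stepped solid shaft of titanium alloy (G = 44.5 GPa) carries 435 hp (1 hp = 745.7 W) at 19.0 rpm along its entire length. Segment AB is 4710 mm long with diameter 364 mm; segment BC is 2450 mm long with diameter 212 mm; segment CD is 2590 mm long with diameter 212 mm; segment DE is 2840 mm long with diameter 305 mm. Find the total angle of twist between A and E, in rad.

ω = 2π·19.0/60 = 1.990 rad/s, so T = P/ω = 435×745.7 / 1.990 = 163000 N·m.
J_AB = π(0.364)⁴/32 = 1.72×10^-3 m⁴; J_BC = π(0.212)⁴/32 = 1.98×10^-4 m⁴; J_CD = π(0.212)⁴/32 = 1.98×10^-4 m⁴; J_DE = π(0.305)⁴/32 = 8.50×10^-4 m⁴.
θ = (T/G)·Σ L_i/J_i = (163000/44.5×10⁹)·(4.71/1.72×10^-3 + 2.45/1.98×10^-4 + 2.59/1.98×10^-4 + 2.84/8.50×10^-4) = 0.1154 rad.

0.115 rad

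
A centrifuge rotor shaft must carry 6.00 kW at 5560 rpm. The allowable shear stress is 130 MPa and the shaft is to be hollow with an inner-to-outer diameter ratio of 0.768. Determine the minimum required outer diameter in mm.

8.52 mm

ω = 2π·5560/60 = 582.2 rad/s, so T = P/ω = 6.00×10³ / 582.2 = 10.30 N·m.
For a hollow shaft with d_i/d_o = 0.768: τ_max = 16T/(π d_o³ (1−k⁴)), so d_o = [16T/(π τ_allow (1−k⁴))]^(1/3) = [16·10.30/(π·1.30×10^8·0.6521)]^(1/3) = 0.008523 m.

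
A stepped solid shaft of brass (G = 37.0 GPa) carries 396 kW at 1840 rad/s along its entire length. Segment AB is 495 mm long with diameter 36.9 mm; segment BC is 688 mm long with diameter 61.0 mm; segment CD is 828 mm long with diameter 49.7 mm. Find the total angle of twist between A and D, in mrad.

ω = 1840 rad/s, so T = P/ω = 396×10³ / 1840 = 215.2 N·m.
J_AB = π(0.0369)⁴/32 = 1.82×10^-7 m⁴; J_BC = π(0.0610)⁴/32 = 1.36×10^-6 m⁴; J_CD = π(0.0497)⁴/32 = 5.99×10^-7 m⁴.
θ = (T/G)·Σ L_i/J_i = (215.2/37.0×10⁹)·(0.495/1.82×10^-7 + 0.688/1.36×10^-6 + 0.828/5.99×10^-7) = 0.02680 rad.

26.8 mrad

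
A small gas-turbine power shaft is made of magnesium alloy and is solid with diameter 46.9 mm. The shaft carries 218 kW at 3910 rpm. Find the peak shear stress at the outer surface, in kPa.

ω = 2π·3910/60 = 409.5 rad/s, so T = P/ω = 218×10³ / 409.5 = 532.4 N·m.
J = πd⁴/32 = π(0.0469)⁴/32 = 4.750×10^-7 m⁴.
τ_max = T·r/J = 532.4 × 0.0234 / 4.750×10^-7 = 2.628×10^7 Pa.

26300 kPa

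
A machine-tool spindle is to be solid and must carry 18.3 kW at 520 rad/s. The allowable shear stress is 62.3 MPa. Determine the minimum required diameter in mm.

14.2 mm

ω = 520 rad/s, so T = P/ω = 18.3×10³ / 520.0 = 35.19 N·m.
For a solid shaft τ_max = 16T/(πd³), so d = (16T/(π τ_allow))^(1/3) = (16·35.19/(π·6.23×10^7))^(1/3) = 0.01422 m.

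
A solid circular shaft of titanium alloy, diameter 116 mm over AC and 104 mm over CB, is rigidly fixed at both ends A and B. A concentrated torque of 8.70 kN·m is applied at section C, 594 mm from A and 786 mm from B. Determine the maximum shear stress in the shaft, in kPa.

Compatibility: T_A·a/J_AC = T_B·b/J_CB with T_A + T_B = T₀.
J_AC = 1.78×10^-5 m⁴, J_CB = 1.15×10^-5 m⁴, so T_A = T₀·(J_AC/a)/((J_AC/a)+(J_CB/b)) = 5846 N·m, T_B = 2854 N·m.
τ in each portion: τ_AC = 1.91×10^7 Pa, τ_CB = 1.29×10^7 Pa; maximum is in AC.
τ_max = T_AC·r/J = 5846·0.0580/1.78×10^-5 = 1.907×10^7 Pa.

19100 kPa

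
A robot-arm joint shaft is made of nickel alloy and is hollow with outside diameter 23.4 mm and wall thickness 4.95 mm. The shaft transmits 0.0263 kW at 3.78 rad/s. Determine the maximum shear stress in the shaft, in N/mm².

ω = 3.78 rad/s, so T = P/ω = 0.0263×10³ / 3.780 = 6.958 N·m.
J = π(d_o⁴ − d_i⁴)/32 = π(0.0234⁴ − 0.0135⁴)/32 = 2.617×10^-8 m⁴.
τ_max = T·r/J = 6.958 × 0.0117 / 2.617×10^-8 = 3.110×10^6 Pa.

3.11 N/mm²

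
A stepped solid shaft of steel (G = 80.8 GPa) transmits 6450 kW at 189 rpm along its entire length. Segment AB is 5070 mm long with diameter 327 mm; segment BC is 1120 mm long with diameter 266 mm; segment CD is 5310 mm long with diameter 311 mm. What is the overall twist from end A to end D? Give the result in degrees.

2.91°

ω = 2π·189/60 = 19.79 rad/s, so T = P/ω = 6450×10³ / 19.79 = 325900 N·m.
J_AB = π(0.327)⁴/32 = 1.12×10^-3 m⁴; J_BC = π(0.266)⁴/32 = 4.92×10^-4 m⁴; J_CD = π(0.311)⁴/32 = 9.18×10^-4 m⁴.
θ = (T/G)·Σ L_i/J_i = (325900/80.8×10⁹)·(5.07/1.12×10^-3 + 1.12/4.92×10^-4 + 5.31/9.18×10^-4) = 0.05073 rad.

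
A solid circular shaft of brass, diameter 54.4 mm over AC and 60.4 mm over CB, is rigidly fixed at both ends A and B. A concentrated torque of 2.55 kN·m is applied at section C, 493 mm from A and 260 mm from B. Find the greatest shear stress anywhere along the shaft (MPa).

43.8 MPa

Compatibility: T_A·a/J_AC = T_B·b/J_CB with T_A + T_B = T₀.
J_AC = 8.60×10^-7 m⁴, J_CB = 1.31×10^-6 m⁴, so T_A = T₀·(J_AC/a)/((J_AC/a)+(J_CB/b)) = 657.0 N·m, T_B = 1893 N·m.
τ in each portion: τ_AC = 2.08×10^7 Pa, τ_CB = 4.38×10^7 Pa; maximum is in CB.
τ_max = T_CB·r/J = 1893·0.0302/1.31×10^-6 = 4.375×10^7 Pa.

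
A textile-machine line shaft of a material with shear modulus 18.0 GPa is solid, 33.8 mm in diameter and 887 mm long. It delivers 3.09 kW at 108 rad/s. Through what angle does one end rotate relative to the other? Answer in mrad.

11.0 mrad

ω = 108 rad/s, so T = P/ω = 3.09×10³ / 108.0 = 28.61 N·m.
J = πd⁴/32 = π(0.0338)⁴/32 = 1.281×10^-7 m⁴.
θ = T·L/(G·J) = 28.61 × 0.887 / (18.0×10⁹ × 1.281×10^-7) = 0.01100 rad.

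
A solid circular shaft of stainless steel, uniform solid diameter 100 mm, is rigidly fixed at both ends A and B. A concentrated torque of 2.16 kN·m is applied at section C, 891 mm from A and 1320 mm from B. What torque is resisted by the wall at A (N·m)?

With uniform GJ and both ends fixed, compatibility θ_AC = θ_CB gives T_A·a = T_B·b, together with T_A + T_B = T₀.
T_A = T₀·b/(a+b) = 2160·1320/2211 = 1290 N·m; T_B = 870.4 N·m.

1290 N·m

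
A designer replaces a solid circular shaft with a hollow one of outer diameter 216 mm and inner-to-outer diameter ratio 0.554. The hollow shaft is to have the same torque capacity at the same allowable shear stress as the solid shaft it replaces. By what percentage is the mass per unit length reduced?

26.0 %

Equal τ_max and T ⇒ the solid shaft needs d_s³ = d_o³(1−k⁴), so d_s = 216·(1−0.554⁴)^(1/3) = 209.0 mm.
Area ratio A_h/A_s = d_o²(1−k²)/d_s² = (1−k²)/(1−k⁴)^(2/3) = 0.7403.
Mass saving = 1 − 0.7403 = 26.0 %.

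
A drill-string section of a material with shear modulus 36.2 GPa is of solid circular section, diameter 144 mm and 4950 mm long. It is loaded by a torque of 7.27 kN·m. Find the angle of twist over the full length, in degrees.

1.35°

J = πd⁴/32 = π(0.144)⁴/32 = 4.221×10^-5 m⁴.
θ = T·L/(G·J) = 7270 × 4.95 / (36.2×10⁹ × 4.221×10^-5) = 0.02355 rad.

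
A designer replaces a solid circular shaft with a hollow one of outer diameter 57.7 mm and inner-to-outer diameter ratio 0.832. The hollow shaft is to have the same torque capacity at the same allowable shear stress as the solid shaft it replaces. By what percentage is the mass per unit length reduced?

52.5 %

Equal τ_max and T ⇒ the solid shaft needs d_s³ = d_o³(1−k⁴), so d_s = 57.7·(1−0.832⁴)^(1/3) = 46.42 mm.
Area ratio A_h/A_s = d_o²(1−k²)/d_s² = (1−k²)/(1−k⁴)^(2/3) = 0.4755.
Mass saving = 1 − 0.4755 = 52.5 %.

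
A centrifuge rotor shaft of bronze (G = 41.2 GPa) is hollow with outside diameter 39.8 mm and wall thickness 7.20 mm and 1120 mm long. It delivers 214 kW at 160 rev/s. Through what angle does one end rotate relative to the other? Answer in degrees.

ω = 2π·160 = 1005 rad/s, so T = P/ω = 214×10³ / 1005 = 212.9 N·m.
J = π(d_o⁴ − d_i⁴)/32 = π(0.0398⁴ − 0.0254⁴)/32 = 2.055×10^-7 m⁴.
θ = T·L/(G·J) = 212.9 × 1.12 / (41.2×10⁹ × 2.055×10^-7) = 0.02816 rad.

1.61°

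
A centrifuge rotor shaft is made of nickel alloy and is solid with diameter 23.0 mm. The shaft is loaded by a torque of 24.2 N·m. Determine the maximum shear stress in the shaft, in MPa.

J = πd⁴/32 = π(0.0230)⁴/32 = 2.747×10^-8 m⁴.
τ_max = T·r/J = 24.20 × 0.0115 / 2.747×10^-8 = 1.013×10^7 Pa.

10.1 MPa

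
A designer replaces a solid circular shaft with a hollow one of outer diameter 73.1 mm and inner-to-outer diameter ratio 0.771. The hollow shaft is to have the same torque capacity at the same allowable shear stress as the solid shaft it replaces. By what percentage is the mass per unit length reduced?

45.8 %

Equal τ_max and T ⇒ the solid shaft needs d_s³ = d_o³(1−k⁴), so d_s = 73.1·(1−0.771⁴)^(1/3) = 63.21 mm.
Area ratio A_h/A_s = d_o²(1−k²)/d_s² = (1−k²)/(1−k⁴)^(2/3) = 0.5423.
Mass saving = 1 − 0.5423 = 45.8 %.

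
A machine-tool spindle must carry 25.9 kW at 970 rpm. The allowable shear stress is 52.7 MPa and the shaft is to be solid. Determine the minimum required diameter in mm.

29.1 mm

ω = 2π·970/60 = 101.6 rad/s, so T = P/ω = 25.9×10³ / 101.6 = 255.0 N·m.
For a solid shaft τ_max = 16T/(πd³), so d = (16T/(π τ_allow))^(1/3) = (16·255.0/(π·5.27×10^7))^(1/3) = 0.02910 m.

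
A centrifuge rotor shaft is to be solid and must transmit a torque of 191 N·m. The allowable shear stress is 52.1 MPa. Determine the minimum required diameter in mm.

26.5 mm

For a solid shaft τ_max = 16T/(πd³), so d = (16T/(π τ_allow))^(1/3) = (16·191.0/(π·5.21×10^7))^(1/3) = 0.02653 m.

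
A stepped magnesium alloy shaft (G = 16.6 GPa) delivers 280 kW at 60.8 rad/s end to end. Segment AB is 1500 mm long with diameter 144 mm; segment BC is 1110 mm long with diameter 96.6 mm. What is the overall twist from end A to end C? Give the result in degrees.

2.63°

ω = 60.8 rad/s, so T = P/ω = 280×10³ / 60.80 = 4605 N·m.
J_AB = π(0.144)⁴/32 = 4.22×10^-5 m⁴; J_BC = π(0.0966)⁴/32 = 8.55×10^-6 m⁴.
θ = (T/G)·Σ L_i/J_i = (4605/16.6×10⁹)·(1.50/4.22×10^-5 + 1.11/8.55×10^-6) = 0.04588 rad.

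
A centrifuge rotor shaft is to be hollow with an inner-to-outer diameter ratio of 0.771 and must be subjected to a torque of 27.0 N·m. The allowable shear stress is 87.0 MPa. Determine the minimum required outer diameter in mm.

13.5 mm

For a hollow shaft with d_i/d_o = 0.771: τ_max = 16T/(π d_o³ (1−k⁴)), so d_o = [16T/(π τ_allow (1−k⁴))]^(1/3) = [16·27.00/(π·8.70×10^7·0.6466)]^(1/3) = 0.01347 m.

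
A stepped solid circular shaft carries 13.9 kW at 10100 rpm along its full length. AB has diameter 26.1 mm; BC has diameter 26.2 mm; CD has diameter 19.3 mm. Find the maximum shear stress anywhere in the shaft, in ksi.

ω = 2π·10100/60 = 1058 rad/s, so T = P/ω = 13.9×10³ / 1058 = 13.14 N·m.
Under the same torque, τ_max = 16T/(πd³) is largest where d is smallest — segment CD (d = 19.3 mm).
τ_max = 16·13.14/(π·(0.0193)³) = 9.310×10^6 Pa.

1.35 ksi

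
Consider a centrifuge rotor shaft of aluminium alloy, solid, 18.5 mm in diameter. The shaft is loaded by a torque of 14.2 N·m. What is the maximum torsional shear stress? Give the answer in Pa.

1.14e7 Pa

J = πd⁴/32 = π(0.0185)⁴/32 = 1.150×10^-8 m⁴.
τ_max = T·r/J = 14.20 × 0.00925 / 1.150×10^-8 = 1.142×10^7 Pa.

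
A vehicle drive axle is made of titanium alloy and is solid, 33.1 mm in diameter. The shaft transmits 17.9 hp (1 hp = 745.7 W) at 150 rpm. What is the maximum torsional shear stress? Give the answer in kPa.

119000 kPa

ω = 2π·150/60 = 15.71 rad/s, so T = P/ω = 17.9×745.7 / 15.71 = 849.8 N·m.
J = πd⁴/32 = π(0.0331)⁴/32 = 1.178×10^-7 m⁴.
τ_max = T·r/J = 849.8 × 0.0166 / 1.178×10^-7 = 1.193×10^8 Pa.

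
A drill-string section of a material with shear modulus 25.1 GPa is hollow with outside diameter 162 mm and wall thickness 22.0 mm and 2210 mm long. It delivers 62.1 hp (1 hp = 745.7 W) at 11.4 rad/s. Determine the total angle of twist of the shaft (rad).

ω = 11.4 rad/s, so T = P/ω = 62.1×745.7 / 11.40 = 4062 N·m.
J = π(d_o⁴ − d_i⁴)/32 = π(0.162⁴ − 0.118⁴)/32 = 4.858×10^-5 m⁴.
θ = T·L/(G·J) = 4062 × 2.21 / (25.1×10⁹ × 4.858×10^-5) = 7.362×10^-3 rad.

0.00736 rad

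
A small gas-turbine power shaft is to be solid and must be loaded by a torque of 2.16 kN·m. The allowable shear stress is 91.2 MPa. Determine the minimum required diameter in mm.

49.4 mm

For a solid shaft τ_max = 16T/(πd³), so d = (16T/(π τ_allow))^(1/3) = (16·2160/(π·9.12×10^7))^(1/3) = 0.04941 m.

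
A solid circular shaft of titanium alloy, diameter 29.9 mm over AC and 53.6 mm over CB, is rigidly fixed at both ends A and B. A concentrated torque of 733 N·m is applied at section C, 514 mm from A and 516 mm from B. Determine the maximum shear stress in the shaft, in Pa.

Compatibility: T_A·a/J_AC = T_B·b/J_CB with T_A + T_B = T₀.
J_AC = 7.85×10^-8 m⁴, J_CB = 8.10×10^-7 m⁴, so T_A = T₀·(J_AC/a)/((J_AC/a)+(J_CB/b)) = 64.94 N·m, T_B = 668.1 N·m.
τ in each portion: τ_AC = 1.24×10^7 Pa, τ_CB = 2.21×10^7 Pa; maximum is in CB.
τ_max = T_CB·r/J = 668.1·0.0268/8.10×10^-7 = 2.209×10^7 Pa.

2.21e7 Pa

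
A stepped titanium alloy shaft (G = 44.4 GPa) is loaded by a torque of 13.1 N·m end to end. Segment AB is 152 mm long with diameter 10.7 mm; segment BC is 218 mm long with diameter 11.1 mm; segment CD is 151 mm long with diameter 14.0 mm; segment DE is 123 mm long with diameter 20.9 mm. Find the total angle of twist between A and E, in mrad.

91.8 mrad

J_AB = π(0.0107)⁴/32 = 1.29×10^-9 m⁴; J_BC = π(0.0111)⁴/32 = 1.49×10^-9 m⁴; J_CD = π(0.0140)⁴/32 = 3.77×10^-9 m⁴; J_DE = π(0.0209)⁴/32 = 1.87×10^-8 m⁴.
θ = (T/G)·Σ L_i/J_i = (13.10/44.4×10⁹)·(0.152/1.29×10^-9 + 0.218/1.49×10^-9 + 0.151/3.77×10^-9 + 0.123/1.87×10^-8) = 0.09176 rad.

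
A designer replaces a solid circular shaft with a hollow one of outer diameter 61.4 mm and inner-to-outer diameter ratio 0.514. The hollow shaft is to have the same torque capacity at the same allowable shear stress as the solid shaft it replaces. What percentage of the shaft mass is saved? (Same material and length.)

Equal τ_max and T ⇒ the solid shaft needs d_s³ = d_o³(1−k⁴), so d_s = 61.4·(1−0.514⁴)^(1/3) = 59.94 mm.
Area ratio A_h/A_s = d_o²(1−k²)/d_s² = (1−k²)/(1−k⁴)^(2/3) = 0.7722.
Mass saving = 1 − 0.7722 = 22.8 %.

22.8 %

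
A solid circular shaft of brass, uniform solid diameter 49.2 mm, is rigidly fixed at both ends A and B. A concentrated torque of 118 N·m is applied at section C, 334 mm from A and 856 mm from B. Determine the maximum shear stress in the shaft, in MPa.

With uniform GJ and both ends fixed, compatibility θ_AC = θ_CB gives T_A·a = T_B·b, together with T_A + T_B = T₀.
T_A = T₀·b/(a+b) = 118.0·856/1190 = 84.88 N·m; T_B = 33.12 N·m.
τ in each portion: τ_AC = 3.63×10^6 Pa, τ_CB = 1.42×10^6 Pa; maximum is in AC.
τ_max = T_AC·r/J = 84.88·0.0246/5.75×10^-7 = 3.630×10^6 Pa.

3.63 MPa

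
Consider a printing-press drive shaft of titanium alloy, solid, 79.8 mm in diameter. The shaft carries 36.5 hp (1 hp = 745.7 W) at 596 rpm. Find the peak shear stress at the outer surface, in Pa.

ω = 2π·596/60 = 62.41 rad/s, so T = P/ω = 36.5×745.7 / 62.41 = 436.1 N·m.
J = πd⁴/32 = π(0.0798)⁴/32 = 3.981×10^-6 m⁴.
τ_max = T·r/J = 436.1 × 0.0399 / 3.981×10^-6 = 4.371×10^6 Pa.

4.37e6 Pa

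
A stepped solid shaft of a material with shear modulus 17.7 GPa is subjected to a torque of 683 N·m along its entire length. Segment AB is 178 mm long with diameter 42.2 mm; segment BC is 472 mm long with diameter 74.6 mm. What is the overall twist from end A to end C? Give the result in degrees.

1.61°

J_AB = π(0.0422)⁴/32 = 3.11×10^-7 m⁴; J_BC = π(0.0746)⁴/32 = 3.04×10^-6 m⁴.
θ = (T/G)·Σ L_i/J_i = (683.0/17.7×10⁹)·(0.178/3.11×10^-7 + 0.472/3.04×10^-6) = 0.02805 rad.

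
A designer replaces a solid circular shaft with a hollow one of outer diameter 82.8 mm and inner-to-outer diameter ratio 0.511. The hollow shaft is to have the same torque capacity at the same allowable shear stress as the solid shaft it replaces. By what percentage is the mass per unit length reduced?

Equal τ_max and T ⇒ the solid shaft needs d_s³ = d_o³(1−k⁴), so d_s = 82.8·(1−0.511⁴)^(1/3) = 80.87 mm.
Area ratio A_h/A_s = d_o²(1−k²)/d_s² = (1−k²)/(1−k⁴)^(2/3) = 0.7745.
Mass saving = 1 − 0.7745 = 22.6 %.

22.6 %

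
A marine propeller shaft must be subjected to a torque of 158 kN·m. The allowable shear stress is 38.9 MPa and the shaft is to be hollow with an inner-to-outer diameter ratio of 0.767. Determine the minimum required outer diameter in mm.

316 mm

For a hollow shaft with d_i/d_o = 0.767: τ_max = 16T/(π d_o³ (1−k⁴)), so d_o = [16T/(π τ_allow (1−k⁴))]^(1/3) = [16·158000/(π·3.89×10^7·0.6539)]^(1/3) = 0.3163 m.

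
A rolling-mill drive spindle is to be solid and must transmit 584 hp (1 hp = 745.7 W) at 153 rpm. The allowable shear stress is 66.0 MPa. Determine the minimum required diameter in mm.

ω = 2π·153/60 = 16.02 rad/s, so T = P/ω = 584×745.7 / 16.02 = 27180 N·m.
For a solid shaft τ_max = 16T/(πd³), so d = (16T/(π τ_allow))^(1/3) = (16·27180/(π·6.60×10^7))^(1/3) = 0.1280 m.

128 mm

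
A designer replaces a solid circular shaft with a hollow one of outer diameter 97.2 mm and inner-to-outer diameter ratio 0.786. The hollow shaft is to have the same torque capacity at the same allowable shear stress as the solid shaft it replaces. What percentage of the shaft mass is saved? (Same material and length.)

47.3 %

Equal τ_max and T ⇒ the solid shaft needs d_s³ = d_o³(1−k⁴), so d_s = 97.2·(1−0.786⁴)^(1/3) = 82.81 mm.
Area ratio A_h/A_s = d_o²(1−k²)/d_s² = (1−k²)/(1−k⁴)^(2/3) = 0.5266.
Mass saving = 1 − 0.5266 = 47.3 %.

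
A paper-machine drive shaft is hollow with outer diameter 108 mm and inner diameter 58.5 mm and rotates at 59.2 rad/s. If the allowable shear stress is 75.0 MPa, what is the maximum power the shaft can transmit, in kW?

J = π(d_o⁴ − d_i⁴)/32 = π(0.108⁴ − 0.0585⁴)/32 = 1.221×10^-5 m⁴.
T_max = τ_allow·J/r = 7.50×10^7 × 1.221×10^-5 / 0.0540 = 16950 N·m.
ω = 59.2 rad/s, so P_max = T_max·ω = 1.004×10^6 W.

1000 kW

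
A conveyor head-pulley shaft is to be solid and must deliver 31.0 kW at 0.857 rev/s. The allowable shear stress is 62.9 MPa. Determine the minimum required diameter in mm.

77.5 mm

ω = 2π·0.857 = 5.385 rad/s, so T = P/ω = 31.0×10³ / 5.385 = 5757 N·m.
For a solid shaft τ_max = 16T/(πd³), so d = (16T/(π τ_allow))^(1/3) = (16·5757/(π·6.29×10^7))^(1/3) = 0.07754 m.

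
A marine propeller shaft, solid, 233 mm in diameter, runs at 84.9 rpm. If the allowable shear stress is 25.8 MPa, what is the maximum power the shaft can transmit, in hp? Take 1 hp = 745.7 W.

J = πd⁴/32 = π(0.233)⁴/32 = 2.894×10^-4 m⁴.
T_max = τ_allow·J/r = 2.58×10^7 × 2.894×10^-4 / 0.117 = 64080 N·m.
ω = 2π·84.9/60 = 8.891 rad/s, so P_max = T_max·ω = 5.697×10^5 W.

764 hp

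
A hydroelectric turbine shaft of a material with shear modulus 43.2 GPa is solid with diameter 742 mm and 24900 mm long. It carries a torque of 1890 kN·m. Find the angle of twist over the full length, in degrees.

J = πd⁴/32 = π(0.742)⁴/32 = 0.02976 m⁴.
θ = T·L/(G·J) = 1.890e6 × 24.9 / (43.2×10⁹ × 0.02976) = 0.03661 rad.

2.10°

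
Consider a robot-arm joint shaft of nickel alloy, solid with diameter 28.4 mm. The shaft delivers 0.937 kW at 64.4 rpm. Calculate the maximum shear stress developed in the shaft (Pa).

ω = 2π·64.4/60 = 6.744 rad/s, so T = P/ω = 0.937×10³ / 6.744 = 138.9 N·m.
J = πd⁴/32 = π(0.0284)⁴/32 = 6.387×10^-8 m⁴.
τ_max = T·r/J = 138.9 × 0.0142 / 6.387×10^-8 = 3.089×10^7 Pa.

3.09e7 Pa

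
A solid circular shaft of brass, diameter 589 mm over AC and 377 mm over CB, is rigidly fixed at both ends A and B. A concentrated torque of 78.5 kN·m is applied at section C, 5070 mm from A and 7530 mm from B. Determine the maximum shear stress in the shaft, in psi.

255 psi

Compatibility: T_A·a/J_AC = T_B·b/J_CB with T_A + T_B = T₀.
J_AC = 0.0118 m⁴, J_CB = 1.98×10^-3 m⁴, so T_A = T₀·(J_AC/a)/((J_AC/a)+(J_CB/b)) = 70530 N·m, T_B = 7971 N·m.
τ in each portion: τ_AC = 1.76×10^6 Pa, τ_CB = 7.58×10^5 Pa; maximum is in AC.
τ_max = T_AC·r/J = 70530·0.294/0.0118 = 1.758×10^6 Pa.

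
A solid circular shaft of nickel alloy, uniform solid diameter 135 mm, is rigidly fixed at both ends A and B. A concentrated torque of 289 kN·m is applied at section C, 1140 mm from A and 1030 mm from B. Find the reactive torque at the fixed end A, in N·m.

137000 N·m

With uniform GJ and both ends fixed, compatibility θ_AC = θ_CB gives T_A·a = T_B·b, together with T_A + T_B = T₀.
T_A = T₀·b/(a+b) = 289000·1030/2170 = 137200 N·m; T_B = 151800 N·m.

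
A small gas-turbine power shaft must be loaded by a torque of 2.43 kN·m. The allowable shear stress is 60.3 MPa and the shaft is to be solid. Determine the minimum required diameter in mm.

59.0 mm

For a solid shaft τ_max = 16T/(πd³), so d = (16T/(π τ_allow))^(1/3) = (16·2430/(π·6.03×10^7))^(1/3) = 0.05899 m.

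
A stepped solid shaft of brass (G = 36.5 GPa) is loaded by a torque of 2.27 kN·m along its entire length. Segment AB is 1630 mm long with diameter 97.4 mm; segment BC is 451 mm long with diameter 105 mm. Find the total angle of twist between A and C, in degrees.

0.792°

J_AB = π(0.0974)⁴/32 = 8.84×10^-6 m⁴; J_BC = π(0.105)⁴/32 = 1.19×10^-5 m⁴.
θ = (T/G)·Σ L_i/J_i = (2270/36.5×10⁹)·(1.63/8.84×10^-6 + 0.451/1.19×10^-5) = 0.01382 rad.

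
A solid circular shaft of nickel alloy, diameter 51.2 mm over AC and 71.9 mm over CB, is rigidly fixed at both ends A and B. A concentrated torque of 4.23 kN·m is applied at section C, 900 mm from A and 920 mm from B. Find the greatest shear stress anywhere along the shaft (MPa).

45.9 MPa

Compatibility: T_A·a/J_AC = T_B·b/J_CB with T_A + T_B = T₀.
J_AC = 6.75×10^-7 m⁴, J_CB = 2.62×10^-6 m⁴, so T_A = T₀·(J_AC/a)/((J_AC/a)+(J_CB/b)) = 880.4 N·m, T_B = 3350 N·m.
τ in each portion: τ_AC = 3.34×10^7 Pa, τ_CB = 4.59×10^7 Pa; maximum is in CB.
τ_max = T_CB·r/J = 3350·0.0360/2.62×10^-6 = 4.590×10^7 Pa.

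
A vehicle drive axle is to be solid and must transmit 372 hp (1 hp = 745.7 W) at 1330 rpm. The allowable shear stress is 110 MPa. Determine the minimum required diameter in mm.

45.2 mm

ω = 2π·1330/60 = 139.3 rad/s, so T = P/ω = 372×745.7 / 139.3 = 1992 N·m.
For a solid shaft τ_max = 16T/(πd³), so d = (16T/(π τ_allow))^(1/3) = (16·1992/(π·1.10×10^8))^(1/3) = 0.04518 m.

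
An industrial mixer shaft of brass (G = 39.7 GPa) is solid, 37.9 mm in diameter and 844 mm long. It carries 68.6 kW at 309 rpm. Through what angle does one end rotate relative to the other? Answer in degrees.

12.7°

ω = 2π·309/60 = 32.36 rad/s, so T = P/ω = 68.6×10³ / 32.36 = 2120 N·m.
J = πd⁴/32 = π(0.0379)⁴/32 = 2.026×10^-7 m⁴.
θ = T·L/(G·J) = 2120 × 0.844 / (39.7×10⁹ × 2.026×10^-7) = 0.2225 rad.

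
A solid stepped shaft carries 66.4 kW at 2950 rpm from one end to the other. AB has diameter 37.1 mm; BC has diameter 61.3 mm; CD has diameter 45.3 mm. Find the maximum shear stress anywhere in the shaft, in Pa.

ω = 2π·2950/60 = 308.9 rad/s, so T = P/ω = 66.4×10³ / 308.9 = 214.9 N·m.
Under the same torque, τ_max = 16T/(πd³) is largest where d is smallest — segment AB (d = 37.1 mm).
τ_max = 16·214.9/(π·(0.0371)³) = 2.144×10^7 Pa.

2.14e7 Pa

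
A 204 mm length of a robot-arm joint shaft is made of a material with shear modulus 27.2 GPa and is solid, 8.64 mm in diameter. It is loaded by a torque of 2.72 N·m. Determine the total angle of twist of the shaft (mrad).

37.3 mrad

J = πd⁴/32 = π(0.00864)⁴/32 = 5.471×10^-10 m⁴.
θ = T·L/(G·J) = 2.720 × 0.204 / (27.2×10⁹ × 5.471×10^-10) = 0.03729 rad.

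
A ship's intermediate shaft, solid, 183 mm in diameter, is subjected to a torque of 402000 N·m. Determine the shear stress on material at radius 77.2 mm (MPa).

J = πd⁴/32 = π(0.183)⁴/32 = 1.101×10^-4 m⁴.
Shear stress varies linearly with radius: τ = T·r/J = 402000 × 0.0772 / 1.101×10^-4 = 2.819×10^8 Pa.

282 MPa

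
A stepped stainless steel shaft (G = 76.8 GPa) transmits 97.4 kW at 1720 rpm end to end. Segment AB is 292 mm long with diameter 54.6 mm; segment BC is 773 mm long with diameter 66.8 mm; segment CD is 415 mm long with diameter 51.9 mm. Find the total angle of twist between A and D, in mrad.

ω = 2π·1720/60 = 180.1 rad/s, so T = P/ω = 97.4×10³ / 180.1 = 540.8 N·m.
J_AB = π(0.0546)⁴/32 = 8.73×10^-7 m⁴; J_BC = π(0.0668)⁴/32 = 1.95×10^-6 m⁴; J_CD = π(0.0519)⁴/32 = 7.12×10^-7 m⁴.
θ = (T/G)·Σ L_i/J_i = (540.8/76.8×10⁹)·(0.292/8.73×10^-7 + 0.773/1.95×10^-6 + 0.415/7.12×10^-7) = 9.243×10^-3 rad.

9.24 mrad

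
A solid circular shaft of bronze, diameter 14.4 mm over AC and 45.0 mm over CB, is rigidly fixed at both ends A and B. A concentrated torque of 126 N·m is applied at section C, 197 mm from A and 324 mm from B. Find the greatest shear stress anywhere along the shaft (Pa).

Compatibility: T_A·a/J_AC = T_B·b/J_CB with T_A + T_B = T₀.
J_AC = 4.22×10^-9 m⁴, J_CB = 4.03×10^-7 m⁴, so T_A = T₀·(J_AC/a)/((J_AC/a)+(J_CB/b)) = 2.136 N·m, T_B = 123.9 N·m.
τ in each portion: τ_AC = 3.64×10^6 Pa, τ_CB = 6.92×10^6 Pa; maximum is in CB.
τ_max = T_CB·r/J = 123.9·0.0225/4.03×10^-7 = 6.923×10^6 Pa.

6.92e6 Pa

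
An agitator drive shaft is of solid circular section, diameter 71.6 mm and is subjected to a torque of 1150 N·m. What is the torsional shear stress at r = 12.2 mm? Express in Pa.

J = πd⁴/32 = π(0.0716)⁴/32 = 2.580×10^-6 m⁴.
Shear stress varies linearly with radius: τ = T·r/J = 1150 × 0.0122 / 2.580×10^-6 = 5.438×10^6 Pa.

5.44e6 Pa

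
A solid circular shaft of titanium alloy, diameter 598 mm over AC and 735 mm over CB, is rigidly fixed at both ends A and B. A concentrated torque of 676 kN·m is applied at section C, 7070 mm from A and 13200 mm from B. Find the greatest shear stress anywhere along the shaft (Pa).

Compatibility: T_A·a/J_AC = T_B·b/J_CB with T_A + T_B = T₀.
J_AC = 0.0126 m⁴, J_CB = 0.0287 m⁴, so T_A = T₀·(J_AC/a)/((J_AC/a)+(J_CB/b)) = 304200 N·m, T_B = 371800 N·m.
τ in each portion: τ_AC = 7.24×10^6 Pa, τ_CB = 4.77×10^6 Pa; maximum is in AC.
τ_max = T_AC·r/J = 304200·0.299/0.0126 = 7.244×10^6 Pa.

7.24e6 Pa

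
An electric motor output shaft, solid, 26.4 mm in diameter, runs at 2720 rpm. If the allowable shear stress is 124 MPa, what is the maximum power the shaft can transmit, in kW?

128 kW

J = πd⁴/32 = π(0.0264)⁴/32 = 4.769×10^-8 m⁴.
T_max = τ_allow·J/r = 1.24×10^8 × 4.769×10^-8 / 0.0132 = 448.0 N·m.
ω = 2π·2720/60 = 284.8 rad/s, so P_max = T_max·ω = 1.276×10^5 W.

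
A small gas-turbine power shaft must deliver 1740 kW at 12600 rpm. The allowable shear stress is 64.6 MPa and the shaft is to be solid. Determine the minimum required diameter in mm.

ω = 2π·12600/60 = 1319 rad/s, so T = P/ω = 1740×10³ / 1319 = 1319 N·m.
For a solid shaft τ_max = 16T/(πd³), so d = (16T/(π τ_allow))^(1/3) = (16·1319/(π·6.46×10^7))^(1/3) = 0.04702 m.

47.0 mm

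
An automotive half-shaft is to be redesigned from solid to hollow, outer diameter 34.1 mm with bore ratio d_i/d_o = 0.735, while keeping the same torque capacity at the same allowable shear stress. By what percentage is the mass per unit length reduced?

42.1 %

Equal τ_max and T ⇒ the solid shaft needs d_s³ = d_o³(1−k⁴), so d_s = 34.1·(1−0.735⁴)^(1/3) = 30.39 mm.
Area ratio A_h/A_s = d_o²(1−k²)/d_s² = (1−k²)/(1−k⁴)^(2/3) = 0.5787.
Mass saving = 1 − 0.5787 = 42.1 %.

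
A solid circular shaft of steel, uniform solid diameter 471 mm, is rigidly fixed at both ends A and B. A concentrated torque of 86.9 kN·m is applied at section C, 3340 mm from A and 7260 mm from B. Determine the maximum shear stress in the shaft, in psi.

421 psi

With uniform GJ and both ends fixed, compatibility θ_AC = θ_CB gives T_A·a = T_B·b, together with T_A + T_B = T₀.
T_A = T₀·b/(a+b) = 86900·7260/10600 = 59520 N·m; T_B = 27380 N·m.
τ in each portion: τ_AC = 2.90×10^6 Pa, τ_CB = 1.33×10^6 Pa; maximum is in AC.
τ_max = T_AC·r/J = 59520·0.235/4.83×10^-3 = 2.901×10^6 Pa.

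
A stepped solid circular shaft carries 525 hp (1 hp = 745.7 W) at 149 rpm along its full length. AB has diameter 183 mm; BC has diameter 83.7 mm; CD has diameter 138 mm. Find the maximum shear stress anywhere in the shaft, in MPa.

ω = 2π·149/60 = 15.60 rad/s, so T = P/ω = 525×745.7 / 15.60 = 25090 N·m.
Under the same torque, τ_max = 16T/(πd³) is largest where d is smallest — segment BC (d = 83.7 mm).
τ_max = 16·25090/(π·(0.0837)³) = 2.179×10^8 Pa.

218 MPa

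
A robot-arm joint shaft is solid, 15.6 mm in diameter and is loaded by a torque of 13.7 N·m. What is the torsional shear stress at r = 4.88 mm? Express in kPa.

11500 kPa

J = πd⁴/32 = π(0.0156)⁴/32 = 5.814×10^-9 m⁴.
Shear stress varies linearly with radius: τ = T·r/J = 13.70 × 0.00488 / 5.814×10^-9 = 1.150×10^7 Pa.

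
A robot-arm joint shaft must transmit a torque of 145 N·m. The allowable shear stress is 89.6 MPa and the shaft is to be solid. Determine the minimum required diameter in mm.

For a solid shaft τ_max = 16T/(πd³), so d = (16T/(π τ_allow))^(1/3) = (16·145.0/(π·8.96×10^7))^(1/3) = 0.02020 m.

20.2 mm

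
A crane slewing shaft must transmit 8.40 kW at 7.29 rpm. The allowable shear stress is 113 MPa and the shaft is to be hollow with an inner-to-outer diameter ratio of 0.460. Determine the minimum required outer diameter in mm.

80.4 mm

ω = 2π·7.29/60 = 0.7634 rad/s, so T = P/ω = 8.40×10³ / 0.7634 = 11000 N·m.
For a hollow shaft with d_i/d_o = 0.460: τ_max = 16T/(π d_o³ (1−k⁴)), so d_o = [16T/(π τ_allow (1−k⁴))]^(1/3) = [16·11000/(π·1.13×10^8·0.9552)]^(1/3) = 0.08037 m.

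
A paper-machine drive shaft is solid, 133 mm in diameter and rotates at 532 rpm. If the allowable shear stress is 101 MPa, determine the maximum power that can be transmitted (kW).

J = πd⁴/32 = π(0.133)⁴/32 = 3.072×10^-5 m⁴.
T_max = τ_allow·J/r = 1.01×10^8 × 3.072×10^-5 / 0.0665 = 46660 N·m.
ω = 2π·532/60 = 55.71 rad/s, so P_max = T_max·ω = 2.599×10^6 W.

2600 kW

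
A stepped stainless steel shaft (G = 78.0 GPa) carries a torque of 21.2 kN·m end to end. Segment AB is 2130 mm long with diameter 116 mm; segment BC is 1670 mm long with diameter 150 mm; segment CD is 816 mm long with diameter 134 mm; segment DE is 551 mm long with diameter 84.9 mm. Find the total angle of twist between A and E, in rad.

0.0781 rad

J_AB = π(0.116)⁴/32 = 1.78×10^-5 m⁴; J_BC = π(0.150)⁴/32 = 4.97×10^-5 m⁴; J_CD = π(0.134)⁴/32 = 3.17×10^-5 m⁴; J_DE = π(0.0849)⁴/32 = 5.10×10^-6 m⁴.
θ = (T/G)·Σ L_i/J_i = (21200/78.0×10⁹)·(2.13/1.78×10^-5 + 1.67/4.97×10^-5 + 0.816/3.17×10^-5 + 0.551/5.10×10^-6) = 0.07807 rad.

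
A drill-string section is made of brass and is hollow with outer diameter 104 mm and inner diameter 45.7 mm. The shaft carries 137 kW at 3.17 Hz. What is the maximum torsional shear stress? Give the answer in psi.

4690 psi

ω = 2π·3.17 = 19.92 rad/s, so T = P/ω = 137×10³ / 19.92 = 6878 N·m.
J = π(d_o⁴ − d_i⁴)/32 = π(0.104⁴ − 0.0457⁴)/32 = 1.106×10^-5 m⁴.
τ_max = T·r/J = 6878 × 0.0520 / 1.106×10^-5 = 3.235×10^7 Pa.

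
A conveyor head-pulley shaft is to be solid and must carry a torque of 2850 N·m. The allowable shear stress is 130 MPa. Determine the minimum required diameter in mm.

48.2 mm

For a solid shaft τ_max = 16T/(πd³), so d = (16T/(π τ_allow))^(1/3) = (16·2850/(π·1.30×10^8))^(1/3) = 0.04815 m.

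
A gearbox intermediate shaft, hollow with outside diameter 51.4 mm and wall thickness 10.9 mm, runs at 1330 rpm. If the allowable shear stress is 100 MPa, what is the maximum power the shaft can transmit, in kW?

331 kW

J = π(d_o⁴ − d_i⁴)/32 = π(0.0514⁴ − 0.0296⁴)/32 = 6.099×10^-7 m⁴.
T_max = τ_allow·J/r = 1.00×10^8 × 6.099×10^-7 / 0.0257 = 2373 N·m.
ω = 2π·1330/60 = 139.3 rad/s, so P_max = T_max·ω = 3.305×10^5 W.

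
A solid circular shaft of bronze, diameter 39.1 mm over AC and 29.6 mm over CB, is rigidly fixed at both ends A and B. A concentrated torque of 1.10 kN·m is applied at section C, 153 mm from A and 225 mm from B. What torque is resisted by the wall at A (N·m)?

899 N·m

Compatibility: T_A·a/J_AC = T_B·b/J_CB with T_A + T_B = T₀.
J_AC = 2.29×10^-7 m⁴, J_CB = 7.54×10^-8 m⁴, so T_A = T₀·(J_AC/a)/((J_AC/a)+(J_CB/b)) = 899.2 N·m, T_B = 200.8 N·m.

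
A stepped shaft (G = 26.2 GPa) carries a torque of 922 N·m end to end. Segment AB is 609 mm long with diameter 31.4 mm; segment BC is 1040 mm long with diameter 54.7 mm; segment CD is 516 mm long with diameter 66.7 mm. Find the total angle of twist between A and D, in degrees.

15.8°

J_AB = π(0.0314)⁴/32 = 9.54×10^-8 m⁴; J_BC = π(0.0547)⁴/32 = 8.79×10^-7 m⁴; J_CD = π(0.0667)⁴/32 = 1.94×10^-6 m⁴.
θ = (T/G)·Σ L_i/J_i = (922.0/26.2×10⁹)·(0.609/9.54×10^-8 + 1.04/8.79×10^-7 + 0.516/1.94×10^-6) = 0.2755 rad.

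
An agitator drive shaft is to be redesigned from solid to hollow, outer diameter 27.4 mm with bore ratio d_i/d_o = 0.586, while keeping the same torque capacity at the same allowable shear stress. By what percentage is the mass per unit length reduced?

28.6 %

Equal τ_max and T ⇒ the solid shaft needs d_s³ = d_o³(1−k⁴), so d_s = 27.4·(1−0.586⁴)^(1/3) = 26.28 mm.
Area ratio A_h/A_s = d_o²(1−k²)/d_s² = (1−k²)/(1−k⁴)^(2/3) = 0.7139.
Mass saving = 1 − 0.7139 = 28.6 %.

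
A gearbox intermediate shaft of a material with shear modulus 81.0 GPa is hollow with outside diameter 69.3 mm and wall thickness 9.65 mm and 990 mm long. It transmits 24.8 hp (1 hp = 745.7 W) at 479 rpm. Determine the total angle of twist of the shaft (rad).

ω = 2π·479/60 = 50.16 rad/s, so T = P/ω = 24.8×745.7 / 50.16 = 368.7 N·m.
J = π(d_o⁴ − d_i⁴)/32 = π(0.0693⁴ − 0.0500⁴)/32 = 1.651×10^-6 m⁴.
θ = T·L/(G·J) = 368.7 × 0.990 / (81.0×10⁹ × 1.651×10^-6) = 2.730×10^-3 rad.

0.00273 rad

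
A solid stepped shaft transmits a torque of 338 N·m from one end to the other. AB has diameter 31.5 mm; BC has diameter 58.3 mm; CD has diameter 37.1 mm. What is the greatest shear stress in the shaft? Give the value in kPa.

55100 kPa

Under the same torque, τ_max = 16T/(πd³) is largest where d is smallest — segment AB (d = 31.5 mm).
τ_max = 16·338.0/(π·(0.0315)³) = 5.508×10^7 Pa.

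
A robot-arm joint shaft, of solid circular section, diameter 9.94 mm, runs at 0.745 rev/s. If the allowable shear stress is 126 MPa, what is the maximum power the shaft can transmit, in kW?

0.114 kW

J = πd⁴/32 = π(0.00994)⁴/32 = 9.584×10^-10 m⁴.
T_max = τ_allow·J/r = 1.26×10^8 × 9.584×10^-10 / 0.00497 = 24.30 N·m.
ω = 2π·0.745 = 4.681 rad/s, so P_max = T_max·ω = 113.7 W.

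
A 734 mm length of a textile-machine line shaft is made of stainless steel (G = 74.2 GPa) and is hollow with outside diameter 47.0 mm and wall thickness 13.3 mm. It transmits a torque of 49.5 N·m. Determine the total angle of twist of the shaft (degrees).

J = π(d_o⁴ − d_i⁴)/32 = π(0.0470⁴ − 0.0204⁴)/32 = 4.621×10^-7 m⁴.
θ = T·L/(G·J) = 49.50 × 0.734 / (74.2×10⁹ × 4.621×10^-7) = 1.060×10^-3 rad.

0.0607°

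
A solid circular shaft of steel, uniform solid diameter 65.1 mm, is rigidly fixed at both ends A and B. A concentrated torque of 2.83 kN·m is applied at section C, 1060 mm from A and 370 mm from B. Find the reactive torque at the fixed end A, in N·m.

732 N·m

With uniform GJ and both ends fixed, compatibility θ_AC = θ_CB gives T_A·a = T_B·b, together with T_A + T_B = T₀.
T_A = T₀·b/(a+b) = 2830·370/1430 = 732.2 N·m; T_B = 2098 N·m.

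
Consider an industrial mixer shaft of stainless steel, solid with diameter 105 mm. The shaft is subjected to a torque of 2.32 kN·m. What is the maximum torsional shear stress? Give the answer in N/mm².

J = πd⁴/32 = π(0.105)⁴/32 = 1.193×10^-5 m⁴.
τ_max = T·r/J = 2320 × 0.0525 / 1.193×10^-5 = 1.021×10^7 Pa.

10.2 N/mm²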